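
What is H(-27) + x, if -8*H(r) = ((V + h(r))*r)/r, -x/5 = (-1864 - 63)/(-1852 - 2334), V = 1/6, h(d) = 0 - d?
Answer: -572399/100464 ≈ -5.6976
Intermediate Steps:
h(d) = -d
V = ⅙ ≈ 0.16667
x = -9635/4186 (x = -5*(-1864 - 63)/(-1852 - 2334) = -(-9635)/(-4186) = -(-9635)*(-1)/4186 = -5*1927/4186 = -9635/4186 ≈ -2.3017)
H(r) = -1/48 + r/8 (H(r) = -(⅙ - r)*r/(8*r) = -r*(⅙ - r)/(8*r) = -(⅙ - r)/8 = -1/48 + r/8)
H(-27) + x = (-1/48 + (⅛)*(-27)) - 9635/4186 = (-1/48 - 27/8) - 9635/4186 = -163/48 - 9635/4186 = -572399/100464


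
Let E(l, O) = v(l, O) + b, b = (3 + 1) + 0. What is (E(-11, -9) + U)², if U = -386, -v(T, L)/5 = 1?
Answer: 149769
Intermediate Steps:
v(T, L) = -5 (v(T, L) = -5*1 = -5)
b = 4 (b = 4 + 0 = 4)
E(l, O) = -1 (E(l, O) = -5 + 4 = -1)
(E(-11, -9) + U)² = (-1 - 386)² = (-387)² = 149769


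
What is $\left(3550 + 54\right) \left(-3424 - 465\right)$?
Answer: $-14015956$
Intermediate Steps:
$\left(3550 + 54\right) \left(-3424 - 465\right) = 3604 \left(-3889\right) = -14015956$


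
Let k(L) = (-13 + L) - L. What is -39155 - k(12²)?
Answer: -39142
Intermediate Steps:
k(L) = -13
-39155 - k(12²) = -39155 - 1*(-13) = -39155 + 13 = -39142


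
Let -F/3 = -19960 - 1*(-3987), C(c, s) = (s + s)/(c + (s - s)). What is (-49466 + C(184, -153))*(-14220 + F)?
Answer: -153364991475/92 ≈ -1.6670e+9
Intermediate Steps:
C(c, s) = 2*s/c (C(c, s) = (2*s)/(c + 0) = (2*s)/c = 2*s/c)
F = 47919 (F = -3*(-19960 - 1*(-3987)) = -3*(-19960 + 3987) = -3*(-15973) = 47919)
(-49466 + C(184, -153))*(-14220 + F) = (-49466 + 2*(-153)/184)*(-14220 + 47919) = (-49466 + 2*(-153)*(1/184))*33699 = (-49466 - 153/92)*33699 = -4551025/92*33699 = -153364991475/92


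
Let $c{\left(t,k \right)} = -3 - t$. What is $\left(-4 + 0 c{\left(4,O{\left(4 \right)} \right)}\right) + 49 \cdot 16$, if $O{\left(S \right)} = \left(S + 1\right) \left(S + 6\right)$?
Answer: $780$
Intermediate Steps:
$O{\left(S \right)} = \left(1 + S\right) \left(6 + S\right)$
$\left(-4 + 0 c{\left(4,O{\left(4 \right)} \right)}\right) + 49 \cdot 16 = \left(-4 + 0 \left(-3 - 4\right)\right) + 49 \cdot 16 = \left(-4 + 0 \left(-3 - 4\right)\right) + 784 = \left(-4 + 0 \left(-7\right)\right) + 784 = \left(-4 + 0\right) + 784 = -4 + 784 = 780$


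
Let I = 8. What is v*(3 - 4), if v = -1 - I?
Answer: 9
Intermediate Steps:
v = -9 (v = -1 - 1*8 = -1 - 8 = -9)
v*(3 - 4) = -9*(3 - 4) = -9*(-1) = 9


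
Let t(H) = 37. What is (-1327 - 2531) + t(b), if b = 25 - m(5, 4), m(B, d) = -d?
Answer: -3821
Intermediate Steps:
b = 29 (b = 25 - (-1)*4 = 25 - 1*(-4) = 25 + 4 = 29)
(-1327 - 2531) + t(b) = (-1327 - 2531) + 37 = -3858 + 37 = -3821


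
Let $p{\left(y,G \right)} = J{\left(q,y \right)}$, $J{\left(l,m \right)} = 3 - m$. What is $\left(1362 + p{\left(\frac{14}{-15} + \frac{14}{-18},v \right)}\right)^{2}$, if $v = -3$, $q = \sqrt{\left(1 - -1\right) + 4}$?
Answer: $\frac{3782496004}{2025} \approx 1.8679 \cdot 10^{6}$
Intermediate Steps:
$q = \sqrt{6}$ ($q = \sqrt{\left(1 + 1\right) + 4} = \sqrt{2 + 4} = \sqrt{6} \approx 2.4495$)
$p{\left(y,G \right)} = 3 - y$
$\left(1362 + p{\left(\frac{14}{-15} + \frac{14}{-18},v \right)}\right)^{2} = \left(1362 - \left(-3 - \frac{14}{15} - \frac{7}{9}\right)\right)^{2} = \left(1362 + \left(3 - \left(- \frac{14}{15} - \frac{7}{9}\right)\right)\right)^{2} = \left(1362 + \left(3 - - \frac{77}{45}\right)\right)^{2} = \left(1362 + \left(3 + \frac{77}{45}\right)\right)^{2} = \left(1362 + \frac{212}{45}\right)^{2} = \left(\frac{61502}{45}\right)^{2} = \frac{3782496004}{2025}$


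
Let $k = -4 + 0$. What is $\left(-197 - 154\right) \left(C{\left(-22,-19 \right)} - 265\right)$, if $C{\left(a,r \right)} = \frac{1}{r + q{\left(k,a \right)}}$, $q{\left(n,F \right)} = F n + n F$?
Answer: $\frac{14603004}{157} \approx 93013.0$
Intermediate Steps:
$k = -4$
$q{\left(n,F \right)} = 2 F n$ ($q{\left(n,F \right)} = F n + F n = 2 F n$)
$C{\left(a,r \right)} = \frac{1}{r - 8 a}$ ($C{\left(a,r \right)} = \frac{1}{r + 2 a \left(-4\right)} = \frac{1}{r - 8 a}$)
$\left(-197 - 154\right) \left(C{\left(-22,-19 \right)} - 265\right) = \left(-197 - 154\right) \left(\frac{1}{-19 - -176} - 265\right) = - 351 \left(\frac{1}{-19 + 176} - 265\right) = - 351 \left(\frac{1}{157} - 265\right) = \left(-351\right) \left(- \frac{41604}{157}\right) = \frac{14603004}{157}$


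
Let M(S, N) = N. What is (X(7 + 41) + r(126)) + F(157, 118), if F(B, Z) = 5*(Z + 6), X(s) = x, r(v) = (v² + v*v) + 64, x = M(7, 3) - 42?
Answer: 32397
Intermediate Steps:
x = -39 (x = 3 - 42 = -39)
r(v) = 64 + 2*v² (r(v) = (v² + v²) + 64 = 2*v² + 64 = 64 + 2*v²)
X(s) = -39
F(B, Z) = 30 + 5*Z (F(B, Z) = 5*(6 + Z) = 30 + 5*Z)
(X(7 + 41) + r(126)) + F(157, 118) = (-39 + (64 + 2*126²)) + (30 + 5*118) = (-39 + (64 + 2*15876)) + (30 + 590) = (-39 + (64 + 31752)) + 620 = (-39 + 31816) + 620 = 31777 + 620 = 32397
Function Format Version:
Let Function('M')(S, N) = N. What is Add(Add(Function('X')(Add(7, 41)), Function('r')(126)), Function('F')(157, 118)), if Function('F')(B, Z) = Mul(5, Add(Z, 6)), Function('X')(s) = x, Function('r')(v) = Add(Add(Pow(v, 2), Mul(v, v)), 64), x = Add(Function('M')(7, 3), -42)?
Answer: 32397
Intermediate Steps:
x = -39 (x = Add(3, -42) = -39)
Function('r')(v) = Add(64, Mul(2, Pow(v, 2))) (Function('r')(v) = Add(Add(Pow(v, 2), Pow(v, 2)), 64) = Add(Mul(2, Pow(v, 2)), 64) = Add(64, Mul(2, Pow(v, 2))))
Function('X')(s) = -39
Function('F')(B, Z) = Add(30, Mul(5, Z)) (Function('F')(B, Z) = Mul(5, Add(6, Z)) = Add(30, Mul(5, Z)))
Add(Add(Function('X')(Add(7, 41)), Function('r')(126)), Function('F')(157, 118)) = Add(Add(-39, Add(64, Mul(2, Pow(126, 2)))), Add(30, Mul(5, 118))) = Add(Add(-39, Add(64, Mul(2, 15876))), Add(30, 590)) = Add(Add(-39, Add(64, 31752)), 620) = Add(Add(-39, 31816), 620) = Add(31777, 620) = 32397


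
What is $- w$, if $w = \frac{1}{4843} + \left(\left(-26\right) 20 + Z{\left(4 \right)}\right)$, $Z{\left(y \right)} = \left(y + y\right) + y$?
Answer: $\frac{2460243}{4843} \approx 508.0$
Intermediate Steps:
$Z{\left(y \right)} = 3 y$ ($Z{\left(y \right)} = 2 y + y = 3 y$)
$w = - \frac{2460243}{4843}$ ($w = \frac{1}{4843} + \left(\left(-26\right) 20 + 3 \cdot 4\right) = \frac{1}{4843} + \left(-520 + 12\right) = \frac{1}{4843} - 508 = - \frac{2460243}{4843} \approx -508.0$)
$- w = \left(-1\right) \left(- \frac{2460243}{4843}\right) = \frac{2460243}{4843}$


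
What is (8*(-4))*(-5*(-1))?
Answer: -160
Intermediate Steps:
(8*(-4))*(-5*(-1)) = -32*5 = -160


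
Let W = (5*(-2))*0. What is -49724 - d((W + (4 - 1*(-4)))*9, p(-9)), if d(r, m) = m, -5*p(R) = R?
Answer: -248629/5 ≈ -49726.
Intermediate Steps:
p(R) = -R/5
W = 0 (W = -10*0 = 0)
-49724 - d((W + (4 - 1*(-4)))*9, p(-9)) = -49724 - (-1)*(-9)/5 = -49724 - 1*9/5 = -49724 - 9/5 = -248629/5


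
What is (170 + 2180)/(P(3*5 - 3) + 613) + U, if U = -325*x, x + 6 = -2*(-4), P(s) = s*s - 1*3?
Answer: -243875/377 ≈ -646.88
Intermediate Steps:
P(s) = -3 + s² (P(s) = s² - 3 = -3 + s²)
x = 2 (x = -6 - 2*(-4) = -6 + 8 = 2)
U = -650 (U = -325*2 = -650)
(170 + 2180)/(P(3*5 - 3) + 613) + U = (170 + 2180)/((-3 + (3*5 - 3)²) + 613) - 650 = 2350/((-3 + (15 - 3)²) + 613) - 650 = 2350/((-3 + 12²) + 613) - 650 = 2350/((-3 + 144) + 613) - 650 = 2350/(141 + 613) - 650 = 2350/754 - 650 = 2350*(1/754) - 650 = 1175/377 - 650 = -243875/377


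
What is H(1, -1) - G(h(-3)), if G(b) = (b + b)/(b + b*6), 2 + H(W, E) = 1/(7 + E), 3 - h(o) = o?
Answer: -89/42 ≈ -2.1190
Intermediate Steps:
h(o) = 3 - o
H(W, E) = -2 + 1/(7 + E)
G(b) = 2/7 (G(b) = (2*b)/(b + 6*b) = (2*b)/((7*b)) = (2*b)*(1/(7*b)) = 2/7)
H(1, -1) - G(h(-3)) = (-13 - 2*(-1))/(7 - 1) - 1*2/7 = (-13 + 2)/6 - 2/7 = (⅙)*(-11) - 2/7 = -11/6 - 2/7 = -89/42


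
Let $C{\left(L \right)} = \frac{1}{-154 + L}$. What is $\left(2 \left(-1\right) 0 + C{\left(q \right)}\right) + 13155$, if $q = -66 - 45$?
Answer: $\frac{3486074}{265} \approx 13155.0$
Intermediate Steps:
$q = -111$
$\left(2 \left(-1\right) 0 + C{\left(q \right)}\right) + 13155 = \left(2 \left(-1\right) 0 + \frac{1}{-154 - 111}\right) + 13155 = \left(\left(-2\right) 0 + \frac{1}{-265}\right) + 13155 = \left(0 - \frac{1}{265}\right) + 13155 = - \frac{1}{265} + 13155 = \frac{3486074}{265}$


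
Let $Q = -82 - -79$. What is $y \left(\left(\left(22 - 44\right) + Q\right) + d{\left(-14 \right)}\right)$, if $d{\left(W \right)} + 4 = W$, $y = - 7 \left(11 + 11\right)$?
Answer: $6622$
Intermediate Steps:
$Q = -3$ ($Q = -82 + 79 = -3$)
$y = -154$ ($y = \left(-7\right) 22 = -154$)
$d{\left(W \right)} = -4 + W$
$y \left(\left(\left(22 - 44\right) + Q\right) + d{\left(-14 \right)}\right) = - 154 \left(\left(\left(22 - 44\right) - 3\right) - 18\right) = - 154 \left(\left(-22 - 3\right) - 18\right) = - 154 \left(-25 - 18\right) = \left(-154\right) \left(-43\right) = 6622$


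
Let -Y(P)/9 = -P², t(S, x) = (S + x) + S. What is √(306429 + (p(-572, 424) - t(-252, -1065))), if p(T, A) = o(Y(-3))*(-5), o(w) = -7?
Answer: √308033 ≈ 555.01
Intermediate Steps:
t(S, x) = x + 2*S
Y(P) = 9*P² (Y(P) = -(-9)*P² = 9*P²)
p(T, A) = 35 (p(T, A) = -7*(-5) = 35)
√(306429 + (p(-572, 424) - t(-252, -1065))) = √(306429 + (35 - (-1065 + 2*(-252)))) = √(306429 + (35 - (-1065 - 504))) = √(306429 + (35 - 1*(-1569))) = √(306429 + (35 + 1569)) = √(306429 + 1604) = √308033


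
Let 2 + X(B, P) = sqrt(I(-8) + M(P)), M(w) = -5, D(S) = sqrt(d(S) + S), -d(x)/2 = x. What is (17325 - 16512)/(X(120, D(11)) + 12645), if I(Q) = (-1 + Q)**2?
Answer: 3426253/53281791 - 542*sqrt(19)/53281791 ≈ 0.064260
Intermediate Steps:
d(x) = -2*x
D(S) = sqrt(-S) (D(S) = sqrt(-2*S + S) = sqrt(-S))
X(B, P) = -2 + 2*sqrt(19) (X(B, P) = -2 + sqrt((-1 - 8)**2 - 5) = -2 + sqrt((-9)**2 - 5) = -2 + sqrt(81 - 5) = -2 + sqrt(76) = -2 + 2*sqrt(19))
(17325 - 16512)/(X(120, D(11)) + 12645) = (17325 - 16512)/((-2 + 2*sqrt(19)) + 12645) = 813/(12643 + 2*sqrt(19))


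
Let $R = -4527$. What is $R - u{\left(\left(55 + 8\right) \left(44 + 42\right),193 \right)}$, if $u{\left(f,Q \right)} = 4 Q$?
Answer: $-5299$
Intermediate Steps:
$R - u{\left(\left(55 + 8\right) \left(44 + 42\right),193 \right)} = -4527 - 4 \cdot 193 = -4527 - 772 = -5299$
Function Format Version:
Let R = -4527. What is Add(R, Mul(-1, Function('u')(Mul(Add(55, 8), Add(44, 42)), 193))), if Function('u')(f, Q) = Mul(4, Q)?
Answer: -5299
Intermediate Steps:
Add(R, Mul(-1, Function('u')(Mul(Add(55, 8), Add(44, 42)), 193))) = Add(-4527, Mul(-1, Mul(4, 193))) = Add(-4527, Mul(-1, 772)) = Add(-4527, -772) = -5299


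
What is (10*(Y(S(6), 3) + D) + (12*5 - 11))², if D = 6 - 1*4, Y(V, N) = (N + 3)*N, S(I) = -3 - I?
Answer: 62001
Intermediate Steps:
Y(V, N) = N*(3 + N) (Y(V, N) = (3 + N)*N = N*(3 + N))
D = 2 (D = 6 - 4 = 2)
(10*(Y(S(6), 3) + D) + (12*5 - 11))² = (10*(3*(3 + 3) + 2) + (12*5 - 11))² = (10*(3*6 + 2) + (60 - 11))² = (10*(18 + 2) + 49)² = (10*20 + 49)² = (200 + 49)² = 249² = 62001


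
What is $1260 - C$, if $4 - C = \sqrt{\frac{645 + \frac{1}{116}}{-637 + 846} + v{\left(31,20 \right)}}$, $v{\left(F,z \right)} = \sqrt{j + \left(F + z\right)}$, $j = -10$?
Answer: $1256 + \frac{\sqrt{453490081 + 146942884 \sqrt{41}}}{12122} \approx 1259.1$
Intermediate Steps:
$v{\left(F,z \right)} = \sqrt{-10 + F + z}$ ($v{\left(F,z \right)} = \sqrt{-10 + \left(F + z\right)} = \sqrt{-10 + F + z}$)
$C = 4 - \sqrt{\frac{74821}{24244} + \sqrt{41}}$ ($C = 4 - \sqrt{\frac{645 + \frac{1}{116}}{-637 + 846} + \sqrt{-10 + 31 + 20}} = 4 - \sqrt{\frac{645 + \frac{1}{116}}{209} + \sqrt{41}} = 4 - \sqrt{\frac{74821}{116} \cdot \frac{1}{209} + \sqrt{41}} = 4 - \sqrt{\frac{74821}{24244} + \sqrt{41}} \approx 0.91953$)
$1260 - C = 1260 - \left(4 - \frac{\sqrt{453490081 + 146942884 \sqrt{41}}}{12122}\right) = 1256 + \frac{\sqrt{453490081 + 146942884 \sqrt{41}}}{12122}$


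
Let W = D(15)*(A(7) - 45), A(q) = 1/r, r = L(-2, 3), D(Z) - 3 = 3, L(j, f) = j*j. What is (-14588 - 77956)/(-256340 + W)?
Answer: 185088/513217 ≈ 0.36064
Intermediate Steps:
L(j, f) = j**2
D(Z) = 6 (D(Z) = 3 + 3 = 6)
r = 4 (r = (-2)**2 = 4)
A(q) = 1/4
W = -537/2 (W = 6*(1/4 - 45) = 6*(-179/4) = -537/2 ≈ -268.50)
(-14588 - 77956)/(-256340 + W) = (-14588 - 77956)/(-256340 - 537/2) = -92544/(-513217/2) = -92544*(-2/513217) = 185088/513217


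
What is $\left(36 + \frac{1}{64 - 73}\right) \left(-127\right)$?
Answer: $- \frac{41021}{9} \approx -4557.9$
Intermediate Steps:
$\left(36 + \frac{1}{64 - 73}\right) \left(-127\right) = \left(36 + \frac{1}{-9}\right) \left(-127\right) = \left(36 - \frac{1}{9}\right) \left(-127\right) = \frac{323}{9} \left(-127\right) = - \frac{41021}{9}$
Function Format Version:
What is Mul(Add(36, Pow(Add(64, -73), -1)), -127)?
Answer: Rational(-41021, 9) ≈ -4557.9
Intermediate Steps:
Mul(Add(36, Pow(Add(64, -73), -1)), -127) = Mul(Add(36, Pow(-9, -1)), -127) = Mul(Add(36, Rational(-1, 9)), -127) = Mul(Rational(323, 9), -127) = Rational(-41021, 9)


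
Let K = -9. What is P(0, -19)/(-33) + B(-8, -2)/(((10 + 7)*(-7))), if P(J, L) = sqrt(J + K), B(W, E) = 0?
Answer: -I/11 ≈ -0.090909*I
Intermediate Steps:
P(J, L) = sqrt(-9 + J) (P(J, L) = sqrt(J - 9) = sqrt(-9 + J))
P(0, -19)/(-33) + B(-8, -2)/(((10 + 7)*(-7))) = sqrt(-9 + 0)/(-33) + 0/(((10 + 7)*(-7))) = sqrt(-9)*(-1/33) + 0/((17*(-7))) = (3*I)*(-1/33) + 0/(-119) = -I/11 + 0*(-1/119) = -I/11 + 0 = -I/11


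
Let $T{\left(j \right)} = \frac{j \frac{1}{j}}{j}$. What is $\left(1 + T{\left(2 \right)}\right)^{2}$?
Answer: $\frac{9}{4} \approx 2.25$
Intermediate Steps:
$T{\left(j \right)} = \frac{1}{j}$ ($T{\left(j \right)} = 1 \frac{1}{j} = \frac{1}{j}$)
$\left(1 + T{\left(2 \right)}\right)^{2} = \left(1 + \frac{1}{2}\right)^{2} = \left(\frac{3}{2}\right)^{2} = \frac{9}{4}$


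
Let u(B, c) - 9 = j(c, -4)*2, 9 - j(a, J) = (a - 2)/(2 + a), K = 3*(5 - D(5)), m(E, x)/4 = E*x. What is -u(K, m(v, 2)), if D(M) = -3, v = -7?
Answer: -671/27 ≈ -24.852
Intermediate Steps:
m(E, x) = 4*E*x (m(E, x) = 4*(E*x) = 4*E*x)
K = 24 (K = 3*(5 - 1*(-3)) = 3*(5 + 3) = 3*8 = 24)
j(a, J) = 9 - (-2 + a)/(2 + a) (j(a, J) = 9 - (a - 2)/(2 + a) = 9 - (-2 + a)/(2 + a))
u(B, c) = 9 + 8*(5 + 2*c)/(2 + c) (u(B, c) = 9 + (4*(5 + 2*c)/(2 + c))*2 = 9 + 8*(5 + 2*c)/(2 + c))
-u(K, m(v, 2)) = -(58 + 25*(4*(-7)*2))/(2 + 4*(-7)*2) = -(58 + 25*(-56))/(2 - 56) = -(58 - 1400)/(-54) = -(-1)*(-1342)/54 = -1*671/27 = -671/27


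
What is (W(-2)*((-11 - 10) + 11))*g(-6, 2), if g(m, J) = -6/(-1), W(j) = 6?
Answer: -360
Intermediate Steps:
g(m, J) = 6 (g(m, J) = -6*(-1) = 6)
(W(-2)*((-11 - 10) + 11))*g(-6, 2) = (6*((-11 - 10) + 11))*6 = (6*(-21 + 11))*6 = (6*(-10))*6 = -60*6 = -360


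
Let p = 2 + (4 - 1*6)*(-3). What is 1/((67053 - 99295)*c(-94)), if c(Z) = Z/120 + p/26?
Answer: 390/5980891 ≈ 6.5208e-5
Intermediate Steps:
p = 8 (p = 2 + (4 - 6)*(-3) = 2 - 2*(-3) = 2 + 6 = 8)
c(Z) = 4/13 + Z/120 (c(Z) = Z/120 + 8/26 = Z*(1/120) + 8*(1/26) = Z/120 + 4/13 = 4/13 + Z/120)
1/((67053 - 99295)*c(-94)) = 1/((67053 - 99295)*(4/13 + (1/120)*(-94))) = 1/((-32242)*(4/13 - 47/60)) = -1/(32242*(-371/780)) = -1/32242*(-780/371) = 390/5980891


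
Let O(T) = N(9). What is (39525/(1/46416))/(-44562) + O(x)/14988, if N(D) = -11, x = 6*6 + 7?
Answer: -4582811896897/111315876 ≈ -41169.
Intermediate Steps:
x = 43 (x = 36 + 7 = 43)
O(T) = -11
(39525/(1/46416))/(-44562) + O(x)/14988 = (39525/(1/46416))/(-44562) - 11/14988 = (39525/(1/46416))*(-1/44562) - 11*1/14988 = (39525*46416)*(-1/44562) - 11/14988 = 1834592400*(-1/44562) - 11/14988 = -305765400/7427 - 11/14988 = -4582811896897/111315876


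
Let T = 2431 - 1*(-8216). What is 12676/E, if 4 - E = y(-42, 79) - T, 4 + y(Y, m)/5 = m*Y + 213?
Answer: 3169/6549 ≈ 0.48389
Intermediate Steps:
y(Y, m) = 1045 + 5*Y*m (y(Y, m) = -20 + 5*(m*Y + 213) = -20 + 5*(Y*m + 213) = -20 + 5*(213 + Y*m) = -20 + (1065 + 5*Y*m) = 1045 + 5*Y*m)
T = 10647 (T = 2431 + 8216 = 10647)
E = 26196 (E = 4 - ((1045 + 5*(-42)*79) - 1*10647) = 4 - ((1045 - 16590) - 10647) = 4 - (-15545 - 10647) = 4 - 1*(-26192) = 4 + 26192 = 26196)
12676/E = 12676/26196 = 12676*(1/26196) = 3169/6549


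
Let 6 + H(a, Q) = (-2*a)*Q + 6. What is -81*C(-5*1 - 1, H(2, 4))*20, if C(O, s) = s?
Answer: 25920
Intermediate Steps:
H(a, Q) = -2*Q*a (H(a, Q) = -6 + ((-2*a)*Q + 6) = -6 + (-2*Q*a + 6) = -6 + (6 - 2*Q*a) = -2*Q*a)
-81*C(-5*1 - 1, H(2, 4))*20 = -(-162)*4*2*20 = -81*(-16)*20 = 1296*20 = 25920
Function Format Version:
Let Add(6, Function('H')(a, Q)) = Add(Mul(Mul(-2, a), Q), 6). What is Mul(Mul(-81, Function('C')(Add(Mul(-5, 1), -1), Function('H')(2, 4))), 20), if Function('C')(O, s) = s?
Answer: 25920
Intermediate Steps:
Function('H')(a, Q) = Mul(-2, Q, a) (Function('H')(a, Q) = Add(-6, Add(Mul(Mul(-2, a), Q), 6)) = Add(-6, Add(Mul(-2, Q, a), 6)) = Add(-6, Add(6, Mul(-2, Q, a))) = Mul(-2, Q, a))
Mul(Mul(-81, Function('C')(Add(Mul(-5, 1), -1), Function('H')(2, 4))), 20) = Mul(Mul(-81, Mul(-2, 4, 2)), 20) = Mul(Mul(-81, -16), 20) = Mul(1296, 20) = 25920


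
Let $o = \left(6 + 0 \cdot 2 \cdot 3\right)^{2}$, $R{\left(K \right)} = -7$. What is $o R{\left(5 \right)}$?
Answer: $-252$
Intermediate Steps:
$o = 36$ ($o = \left(6 + 0 \cdot 3\right)^{2} = \left(6 + 0\right)^{2} = 6^{2} = 36$)
$o R{\left(5 \right)} = 36 \left(-7\right) = -252$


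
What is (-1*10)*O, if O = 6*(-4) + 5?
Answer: 190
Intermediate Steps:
O = -19 (O = -24 + 5 = -19)
(-1*10)*O = -1*10*(-19) = -10*(-19) = 190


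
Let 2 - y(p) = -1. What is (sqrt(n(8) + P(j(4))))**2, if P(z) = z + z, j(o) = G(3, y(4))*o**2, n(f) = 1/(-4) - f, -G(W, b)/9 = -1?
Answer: 1119/4 ≈ 279.75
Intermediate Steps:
y(p) = 3 (y(p) = 2 - 1*(-1) = 2 + 1 = 3)
G(W, b) = 9 (G(W, b) = -9*(-1) = 9)
n(f) = -1/4 - f
j(o) = 9*o**2
P(z) = 2*z
(sqrt(n(8) + P(j(4))))**2 = (sqrt((-1/4 - 1*8) + 2*(9*4**2)))**2 = (sqrt((-1/4 - 8) + 2*(9*16)))**2 = (sqrt(-33/4 + 2*144))**2 = (sqrt(-33/4 + 288))**2 = (sqrt(1119/4))**2 = (sqrt(1119)/2)**2 = 1119/4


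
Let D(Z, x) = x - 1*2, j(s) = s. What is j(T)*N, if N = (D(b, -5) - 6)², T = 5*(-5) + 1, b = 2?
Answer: -4056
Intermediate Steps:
T = -24 (T = -25 + 1 = -24)
D(Z, x) = -2 + x (D(Z, x) = x - 2 = -2 + x)
N = 169 (N = ((-2 - 5) - 6)² = (-7 - 6)² = (-13)² = 169)
j(T)*N = -24*169 = -4056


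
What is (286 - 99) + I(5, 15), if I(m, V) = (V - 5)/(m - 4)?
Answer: 197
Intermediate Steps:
I(m, V) = (-5 + V)/(-4 + m)
(286 - 99) + I(5, 15) = (286 - 99) + (-5 + 15)/(-4 + 5) = 187 + 10/1 = 187 + 1*10 = 187 + 10 = 197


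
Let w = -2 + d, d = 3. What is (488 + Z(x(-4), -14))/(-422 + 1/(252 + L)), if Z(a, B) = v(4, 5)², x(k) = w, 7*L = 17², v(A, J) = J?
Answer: -1053189/866359 ≈ -1.2156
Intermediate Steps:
L = 289/7 (L = (⅐)*17² = (⅐)*289 = 289/7 ≈ 41.286)
w = 1 (w = -2 + 3 = 1)
x(k) = 1
Z(a, B) = 25 (Z(a, B) = 5² = 25)
(488 + Z(x(-4), -14))/(-422 + 1/(252 + L)) = (488 + 25)/(-422 + 1/(252 + 289/7)) = 513/(-422 + 1/(2053/7)) = 513/(-422 + 7/2053) = 513/(-866359/2053) = 513*(-2053/866359) = -1053189/866359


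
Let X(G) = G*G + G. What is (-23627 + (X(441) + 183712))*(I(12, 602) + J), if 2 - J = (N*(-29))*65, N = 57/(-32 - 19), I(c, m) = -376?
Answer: -14971710211/17 ≈ -8.8069e+8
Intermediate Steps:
X(G) = G + G**2 (X(G) = G**2 + G = G + G**2)
N = -19/17 (N = 57/(-51) = 57*(-1/51) = -19/17 ≈ -1.1176)
J = -35781/17 (J = 2 - (-19/17*(-29))*65 = 2 - 551*65/17 = 2 - 1*35815/17 = 2 - 35815/17 = -35781/17 ≈ -2104.8)
(-23627 + (X(441) + 183712))*(I(12, 602) + J) = (-23627 + (441*(1 + 441) + 183712))*(-376 - 35781/17) = (-23627 + (441*442 + 183712))*(-42173/17) = (-23627 + (194922 + 183712))*(-42173/17) = (-23627 + 378634)*(-42173/17) = 355007*(-42173/17) = -14971710211/17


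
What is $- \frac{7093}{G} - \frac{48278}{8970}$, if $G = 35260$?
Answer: $- \frac{4307089}{771420} \approx -5.5833$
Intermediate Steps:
$- \frac{7093}{G} - \frac{48278}{8970} = - \frac{7093}{35260} - \frac{48278}{8970} = \left(-7093\right) \frac{1}{35260} - \frac{24139}{4485} = - \frac{173}{860} - \frac{24139}{4485} = - \frac{4307089}{771420}$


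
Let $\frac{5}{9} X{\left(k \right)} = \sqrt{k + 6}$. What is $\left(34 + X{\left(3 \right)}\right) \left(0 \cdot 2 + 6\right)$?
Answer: $\frac{1182}{5} \approx 236.4$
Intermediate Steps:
$X{\left(k \right)} = \frac{9 \sqrt{6 + k}}{5}$ ($X{\left(k \right)} = \frac{9 \sqrt{k + 6}}{5} = \frac{9 \sqrt{6 + k}}{5}$)
$\left(34 + X{\left(3 \right)}\right) \left(0 \cdot 2 + 6\right) = \left(34 + \frac{9 \sqrt{6 + 3}}{5}\right) \left(0 \cdot 2 + 6\right) = \left(34 + \frac{9 \sqrt{9}}{5}\right) \left(0 + 6\right) = \left(34 + \frac{9}{5} \cdot 3\right) 6 = \left(34 + \frac{27}{5}\right) 6 = \frac{197}{5} \cdot 6 = \frac{1182}{5}$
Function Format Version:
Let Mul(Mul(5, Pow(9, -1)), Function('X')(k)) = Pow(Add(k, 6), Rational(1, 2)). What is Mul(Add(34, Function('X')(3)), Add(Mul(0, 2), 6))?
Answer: Rational(1182, 5) ≈ 236.40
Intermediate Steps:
Function('X')(k) = Mul(Rational(9, 5), Pow(Add(6, k), Rational(1, 2))) (Function('X')(k) = Mul(Rational(9, 5), Pow(Add(k, 6), Rational(1, 2))) = Mul(Rational(9, 5), Pow(Add(6, k), Rational(1, 2))))
Mul(Add(34, Function('X')(3)), Add(Mul(0, 2), 6)) = Mul(Add(34, Mul(Rational(9, 5), Pow(Add(6, 3), Rational(1, 2)))), Add(Mul(0, 2), 6)) = Mul(Add(34, Mul(Rational(9, 5), Pow(9, Rational(1, 2)))), Add(0, 6)) = Mul(Add(34, Mul(Rational(9, 5), 3)), 6) = Mul(Add(34, Rational(27, 5)), 6) = Mul(Rational(197, 5), 6) = Rational(1182, 5)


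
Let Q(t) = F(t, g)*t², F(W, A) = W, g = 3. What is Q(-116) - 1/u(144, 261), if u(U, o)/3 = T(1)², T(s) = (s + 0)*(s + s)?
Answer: -18730753/12 ≈ -1.5609e+6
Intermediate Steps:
T(s) = 2*s² (T(s) = s*(2*s) = 2*s²)
u(U, o) = 12 (u(U, o) = 3*(2*1²)² = 3*(2*1)² = 3*2² = 3*4 = 12)
Q(t) = t³ (Q(t) = t*t² = t³)
Q(-116) - 1/u(144, 261) = (-116)³ - 1/12 = -1560896 - 1*1/12 = -1560896 - 1/12 = -18730753/12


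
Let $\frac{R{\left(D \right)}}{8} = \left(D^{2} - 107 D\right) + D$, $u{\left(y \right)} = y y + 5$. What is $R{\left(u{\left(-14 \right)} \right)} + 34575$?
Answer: $187335$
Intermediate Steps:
$u{\left(y \right)} = 5 + y^{2}$ ($u{\left(y \right)} = y^{2} + 5 = 5 + y^{2}$)
$R{\left(D \right)} = - 848 D + 8 D^{2}$ ($R{\left(D \right)} = 8 \left(\left(D^{2} - 107 D\right) + D\right) = 8 \left(D^{2} - 106 D\right) = - 848 D + 8 D^{2}$)
$R{\left(u{\left(-14 \right)} \right)} + 34575 = 8 \left(5 + \left(-14\right)^{2}\right) \left(-106 + \left(5 + \left(-14\right)^{2}\right)\right) + 34575 = 8 \left(5 + 196\right) \left(-106 + \left(5 + 196\right)\right) + 34575 = 8 \cdot 201 \left(-106 + 201\right) + 34575 = 8 \cdot 201 \cdot 95 + 34575 = 152760 + 34575 = 187335$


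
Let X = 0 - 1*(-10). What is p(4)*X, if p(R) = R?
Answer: 40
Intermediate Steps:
X = 10 (X = 0 + 10 = 10)
p(4)*X = 4*10 = 40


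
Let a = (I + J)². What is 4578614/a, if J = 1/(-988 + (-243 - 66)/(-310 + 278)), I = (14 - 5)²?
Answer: 4487628922666886/6430459147225 ≈ 697.87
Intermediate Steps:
I = 81 (I = 9² = 81)
J = -32/31307 (J = 1/(-988 - 309/(-32)) = 1/(-988 - 309*(-1/32)) = 1/(-988 + 309/32) = 1/(-31307/32) = -32/31307 ≈ -0.0010221)
a = 6430459147225/980128249 (a = (81 - 32/31307)² = (2535835/31307)² = 6430459147225/980128249 ≈ 6560.8)
4578614/a = 4578614/(6430459147225/980128249) = 4578614*(980128249/6430459147225) = 4487628922666886/6430459147225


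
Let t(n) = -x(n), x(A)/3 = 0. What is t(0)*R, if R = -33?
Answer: 0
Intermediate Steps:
x(A) = 0 (x(A) = 3*0 = 0)
t(n) = 0 (t(n) = -1*0 = 0)
t(0)*R = 0*(-33) = 0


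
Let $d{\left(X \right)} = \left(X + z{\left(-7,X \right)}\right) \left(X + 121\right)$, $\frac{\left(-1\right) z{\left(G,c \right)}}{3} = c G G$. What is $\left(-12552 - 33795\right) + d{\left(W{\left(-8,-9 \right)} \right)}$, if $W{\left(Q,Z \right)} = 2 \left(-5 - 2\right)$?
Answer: $172361$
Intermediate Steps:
$z{\left(G,c \right)} = - 3 c G^{2}$ ($z{\left(G,c \right)} = - 3 c G G = - 3 G c G = - 3 c G^{2}$)
$W{\left(Q,Z \right)} = -14$ ($W{\left(Q,Z \right)} = 2 \left(-7\right) = -14$)
$d{\left(X \right)} = - 146 X \left(121 + X\right)$ ($d{\left(X \right)} = \left(X - 3 X \left(-7\right)^{2}\right) \left(X + 121\right) = \left(X - 3 X 49\right) \left(121 + X\right) = \left(X - 147 X\right) \left(121 + X\right) = - 146 X \left(121 + X\right)$)
$\left(-12552 - 33795\right) + d{\left(W{\left(-8,-9 \right)} \right)} = \left(-12552 - 33795\right) + 146 \left(-14\right) \left(-121 - -14\right) = -46347 + 146 \left(-14\right) \left(-121 + 14\right) = -46347 + 146 \left(-14\right) \left(-107\right) = -46347 + 218708 = 172361$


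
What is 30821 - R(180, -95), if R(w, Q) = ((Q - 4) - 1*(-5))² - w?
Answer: 22165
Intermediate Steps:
R(w, Q) = (1 + Q)² - w (R(w, Q) = ((-4 + Q) + 5)² - w = (1 + Q)² - w)
30821 - R(180, -95) = 30821 - ((1 - 95)² - 1*180) = 30821 - ((-94)² - 180) = 30821 - (8836 - 180) = 30821 - 1*8656 = 30821 - 8656 = 22165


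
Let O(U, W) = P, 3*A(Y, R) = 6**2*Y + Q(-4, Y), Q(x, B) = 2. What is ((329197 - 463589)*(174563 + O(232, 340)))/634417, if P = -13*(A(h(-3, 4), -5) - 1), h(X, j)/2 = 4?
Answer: -69878195536/1903251 ≈ -36715.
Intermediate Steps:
h(X, j) = 8 (h(X, j) = 2*4 = 8)
A(Y, R) = 2/3 + 12*Y (A(Y, R) = (6**2*Y + 2)/3 = (36*Y + 2)/3 = (2 + 36*Y)/3 = 2/3 + 12*Y)
P = -3731/3 (P = -13*((2/3 + 12*8) - 1) = -13*((2/3 + 96) - 1) = -13*(290/3 - 1) = -13*287/3 = -3731/3 ≈ -1243.7)
O(U, W) = -3731/3
((329197 - 463589)*(174563 + O(232, 340)))/634417 = ((329197 - 463589)*(174563 - 3731/3))/634417 = -134392*519958/3*(1/634417) = -69878195536/3*1/634417 = -69878195536/1903251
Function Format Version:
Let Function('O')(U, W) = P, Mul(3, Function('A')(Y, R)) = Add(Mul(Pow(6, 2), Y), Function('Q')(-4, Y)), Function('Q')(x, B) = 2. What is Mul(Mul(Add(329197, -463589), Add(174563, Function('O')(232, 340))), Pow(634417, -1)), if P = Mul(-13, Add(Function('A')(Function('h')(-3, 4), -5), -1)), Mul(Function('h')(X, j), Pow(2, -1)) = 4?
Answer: Rational(-69878195536, 1903251) ≈ -36715.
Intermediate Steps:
Function('h')(X, j) = 8 (Function('h')(X, j) = Mul(2, 4) = 8)
Function('A')(Y, R) = Add(Rational(2, 3), Mul(12, Y)) (Function('A')(Y, R) = Mul(Rational(1, 3), Add(Mul(Pow(6, 2), Y), 2)) = Mul(Rational(1, 3), Add(Mul(36, Y), 2)) = Mul(Rational(1, 3), Add(2, Mul(36, Y))) = Add(Rational(2, 3), Mul(12, Y)))
P = Rational(-3731, 3) (P = Mul(-13, Add(Add(Rational(2, 3), Mul(12, 8)), -1)) = Mul(-13, Add(Add(Rational(2, 3), 96), -1)) = Mul(-13, Add(Rational(290, 3), -1)) = Mul(-13, Rational(287, 3)) = Rational(-3731, 3) ≈ -1243.7)
Function('O')(U, W) = Rational(-3731, 3)
Mul(Mul(Add(329197, -463589), Add(174563, Function('O')(232, 340))), Pow(634417, -1)) = Mul(Mul(Add(329197, -463589), Add(174563, Rational(-3731, 3))), Pow(634417, -1)) = Mul(Mul(-134392, Rational(519958, 3)), Rational(1, 634417)) = Mul(Rational(-69878195536, 3), Rational(1, 634417)) = Rational(-69878195536, 1903251)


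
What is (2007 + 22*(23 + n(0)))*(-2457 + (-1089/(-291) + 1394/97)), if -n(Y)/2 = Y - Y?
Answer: -594505436/97 ≈ -6.1289e+6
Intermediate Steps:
n(Y) = 0 (n(Y) = -2*(Y - Y) = -2*0 = 0)
(2007 + 22*(23 + n(0)))*(-2457 + (-1089/(-291) + 1394/97)) = (2007 + 22*(23 + 0))*(-2457 + (-1089/(-291) + 1394/97)) = (2007 + 22*23)*(-2457 + (-1089*(-1/291) + 1394*(1/97))) = (2007 + 506)*(-2457 + (363/97 + 1394/97)) = 2513*(-2457 + 1757/97) = 2513*(-236572/97) = -594505436/97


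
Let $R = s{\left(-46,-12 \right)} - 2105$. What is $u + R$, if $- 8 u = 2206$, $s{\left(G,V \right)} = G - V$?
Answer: $- \frac{9659}{4} \approx -2414.8$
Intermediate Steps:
$R = -2139$ ($R = \left(-46 - -12\right) - 2105 = \left(-46 + 12\right) - 2105 = -34 - 2105 = -2139$)
$u = - \frac{1103}{4}$ ($u = \left(- \frac{1}{8}\right) 2206 = - \frac{1103}{4} \approx -275.75$)
$u + R = - \frac{1103}{4} - 2139 = - \frac{9659}{4}$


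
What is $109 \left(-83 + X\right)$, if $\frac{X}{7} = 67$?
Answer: $42074$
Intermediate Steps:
$X = 469$ ($X = 7 \cdot 67 = 469$)
$109 \left(-83 + X\right) = 109 \left(-83 + 469\right) = 109 \cdot 386 = 42074$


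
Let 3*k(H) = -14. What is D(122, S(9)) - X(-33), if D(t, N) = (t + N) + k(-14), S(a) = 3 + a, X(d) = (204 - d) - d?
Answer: -422/3 ≈ -140.67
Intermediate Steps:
k(H) = -14/3 (k(H) = (⅓)*(-14) = -14/3)
X(d) = 204 - 2*d
D(t, N) = -14/3 + N + t (D(t, N) = (t + N) - 14/3 = (N + t) - 14/3 = -14/3 + N + t)
D(122, S(9)) - X(-33) = (-14/3 + (3 + 9) + 122) - (204 - 2*(-33)) = (-14/3 + 12 + 122) - (204 + 66) = 388/3 - 1*270 = 388/3 - 270 = -422/3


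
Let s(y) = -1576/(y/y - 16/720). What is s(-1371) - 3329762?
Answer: -36645112/11 ≈ -3.3314e+6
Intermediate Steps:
s(y) = -17730/11 (s(y) = -1576/(1 - 16*1/720) = -1576/(1 - 1/45) = -1576/44/45 = -1576*45/44 = -17730/11)
s(-1371) - 3329762 = -17730/11 - 3329762 = -36645112/11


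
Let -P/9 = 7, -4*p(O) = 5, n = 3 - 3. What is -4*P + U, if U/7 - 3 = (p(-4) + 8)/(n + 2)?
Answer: 2373/8 ≈ 296.63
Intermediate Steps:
n = 0
p(O) = -5/4 (p(O) = -1/4*5 = -5/4)
P = -63 (P = -9*7 = -63)
U = 357/8 (U = 21 + 7*((-5/4 + 8)/(0 + 2)) = 21 + 7*((27/4)/2) = 21 + 7*((27/4)*(1/2)) = 21 + 7*(27/8) = 21 + 189/8 = 357/8 ≈ 44.625)
-4*P + U = -4*(-63) + 357/8 = 252 + 357/8 = 2373/8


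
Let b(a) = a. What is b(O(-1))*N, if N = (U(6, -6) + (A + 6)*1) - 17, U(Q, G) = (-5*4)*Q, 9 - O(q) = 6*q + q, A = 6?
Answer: -2000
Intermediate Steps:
O(q) = 9 - 7*q (O(q) = 9 - (6*q + q) = 9 - 7*q)
U(Q, G) = -20*Q
N = -125 (N = (-20*6 + (6 + 6)*1) - 17 = (-120 + 12*1) - 17 = (-120 + 12) - 17 = -108 - 17 = -125)
b(O(-1))*N = (9 - 7*(-1))*(-125) = (9 + 7)*(-125) = 16*(-125) = -2000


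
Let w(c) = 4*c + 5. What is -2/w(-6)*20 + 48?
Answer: 952/19 ≈ 50.105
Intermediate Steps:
w(c) = 5 + 4*c
-2/w(-6)*20 + 48 = -2/(5 + 4*(-6))*20 + 48 = -2/(5 - 24)*20 + 48 = -2/(-19)*20 + 48 = -2*(-1/19)*20 + 48 = (2/19)*20 + 48 = 40/19 + 48 = 952/19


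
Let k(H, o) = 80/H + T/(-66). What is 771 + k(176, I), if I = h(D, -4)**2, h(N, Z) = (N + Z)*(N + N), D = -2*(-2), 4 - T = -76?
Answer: 25418/33 ≈ 770.24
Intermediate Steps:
T = 80 (T = 4 - 1*(-76) = 4 + 76 = 80)
D = 4
h(N, Z) = 2*N*(N + Z) (h(N, Z) = (N + Z)*(2*N) = 2*N*(N + Z))
I = 0 (I = (2*4*(4 - 4))**2 = (2*4*0)**2 = 0**2 = 0)
k(H, o) = -40/33 + 80/H (k(H, o) = 80/H + 80/(-66) = 80/H + 80*(-1/66) = 80/H - 40/33 = -40/33 + 80/H)
771 + k(176, I) = 771 + (-40/33 + 80/176) = 771 + (-40/33 + 80*(1/176)) = 771 + (-40/33 + 5/11) = 771 - 25/33 = 25418/33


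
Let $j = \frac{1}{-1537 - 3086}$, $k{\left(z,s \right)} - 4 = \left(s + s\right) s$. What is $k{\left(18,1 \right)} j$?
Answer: $- \frac{2}{1541} \approx -0.0012979$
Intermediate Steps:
$k{\left(z,s \right)} = 4 + 2 s^{2}$ ($k{\left(z,s \right)} = 4 + \left(s + s\right) s = 4 + 2 s s = 4 + 2 s^{2}$)
$j = - \frac{1}{4623}$ ($j = \frac{1}{-4623} = - \frac{1}{4623} \approx -0.00021631$)
$k{\left(18,1 \right)} j = \left(4 + 2 \cdot 1^{2}\right) \left(- \frac{1}{4623}\right) = \left(4 + 2 \cdot 1\right) \left(- \frac{1}{4623}\right) = \left(4 + 2\right) \left(- \frac{1}{4623}\right) = 6 \left(- \frac{1}{4623}\right) = - \frac{2}{1541}$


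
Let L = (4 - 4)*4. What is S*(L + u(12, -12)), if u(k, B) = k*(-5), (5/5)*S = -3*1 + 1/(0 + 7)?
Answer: 1200/7 ≈ 171.43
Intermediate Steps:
S = -20/7 (S = -3*1 + 1/(0 + 7) = -3 + 1/7 = -3 + ⅐ = -20/7 ≈ -2.8571)
u(k, B) = -5*k
L = 0 (L = 0*4 = 0)
S*(L + u(12, -12)) = -20*(0 - 5*12)/7 = -20*(0 - 60)/7 = -20/7*(-60) = 1200/7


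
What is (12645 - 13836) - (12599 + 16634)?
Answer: -30424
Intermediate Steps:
(12645 - 13836) - (12599 + 16634) = -1191 - 1*29233 = -1191 - 29233 = -30424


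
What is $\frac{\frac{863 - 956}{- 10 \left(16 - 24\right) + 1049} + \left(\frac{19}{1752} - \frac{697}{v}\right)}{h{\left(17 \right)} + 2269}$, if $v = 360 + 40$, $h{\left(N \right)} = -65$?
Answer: $- \frac{179408197}{217976481600} \approx -0.00082306$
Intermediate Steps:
$v = 400$
$\frac{\frac{863 - 956}{- 10 \left(16 - 24\right) + 1049} + \left(\frac{19}{1752} - \frac{697}{v}\right)}{h{\left(17 \right)} + 2269} = \frac{\frac{863 - 956}{- 10 \left(16 - 24\right) + 1049} + \left(\frac{19}{1752} - \frac{697}{400}\right)}{-65 + 2269} = \frac{- \frac{93}{\left(-10\right) \left(-8\right) + 1049} + \left(19 \cdot \frac{1}{1752} - \frac{697}{400}\right)}{2204} = \left(- \frac{93}{80 + 1049} + \left(\frac{19}{1752} - \frac{697}{400}\right)\right) \frac{1}{2204} = \left(- \frac{93}{1129} - \frac{151693}{87600}\right) \frac{1}{2204} = \left(- \frac{179408197}{98900400}\right) \frac{1}{2204} = - \frac{179408197}{217976481600}$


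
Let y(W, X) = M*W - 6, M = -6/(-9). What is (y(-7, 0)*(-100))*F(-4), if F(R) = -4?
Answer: -12800/3 ≈ -4266.7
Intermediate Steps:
M = ⅔ (M = -6*(-⅑) = ⅔ ≈ 0.66667)
y(W, X) = -6 + 2*W/3 (y(W, X) = 2*W/3 - 6 = -6 + 2*W/3)
(y(-7, 0)*(-100))*F(-4) = ((-6 + (⅔)*(-7))*(-100))*(-4) = ((-6 - 14/3)*(-100))*(-4) = -32/3*(-100)*(-4) = (3200/3)*(-4) = -12800/3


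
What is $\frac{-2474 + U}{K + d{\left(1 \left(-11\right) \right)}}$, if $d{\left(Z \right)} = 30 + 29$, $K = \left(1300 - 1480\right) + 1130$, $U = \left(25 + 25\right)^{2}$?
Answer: $\frac{26}{1009} \approx 0.025768$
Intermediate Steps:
$U = 2500$ ($U = 50^{2} = 2500$)
$K = 950$ ($K = -180 + 1130 = 950$)
$d{\left(Z \right)} = 59$
$\frac{-2474 + U}{K + d{\left(1 \left(-11\right) \right)}} = \frac{-2474 + 2500}{950 + 59} = \frac{26}{1009}$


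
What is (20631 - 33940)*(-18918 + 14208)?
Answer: 62685390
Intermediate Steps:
(20631 - 33940)*(-18918 + 14208) = -13309*(-4710) = 62685390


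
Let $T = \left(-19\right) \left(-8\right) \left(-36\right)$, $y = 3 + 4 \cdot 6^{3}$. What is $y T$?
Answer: $-4744224$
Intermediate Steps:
$y = 867$ ($y = 3 + 4 \cdot 216 = 3 + 864 = 867$)
$T = -5472$ ($T = 152 \left(-36\right) = -5472$)
$y T = 867 \left(-5472\right) = -4744224$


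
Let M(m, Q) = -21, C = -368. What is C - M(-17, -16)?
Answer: -347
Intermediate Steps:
C - M(-17, -16) = -368 - 1*(-21) = -368 + 21 = -347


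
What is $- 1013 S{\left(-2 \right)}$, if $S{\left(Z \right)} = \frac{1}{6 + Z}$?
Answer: $- \frac{1013}{4} \approx -253.25$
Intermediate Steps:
$- 1013 S{\left(-2 \right)} = - \frac{1013}{6 - 2} = - \frac{1013}{4}$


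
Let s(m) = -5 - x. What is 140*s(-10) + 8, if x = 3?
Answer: -1112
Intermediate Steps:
s(m) = -8 (s(m) = -5 - 1*3 = -5 - 3 = -8)
140*s(-10) + 8 = 140*(-8) + 8 = -1120 + 8 = -1112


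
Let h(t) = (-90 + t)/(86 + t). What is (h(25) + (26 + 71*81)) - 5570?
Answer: 22912/111 ≈ 206.41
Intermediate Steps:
h(t) = (-90 + t)/(86 + t)
(h(25) + (26 + 71*81)) - 5570 = ((-90 + 25)/(86 + 25) + (26 + 71*81)) - 5570 = (-65/111 + (26 + 5751)) - 5570 = ((1/111)*(-65) + 5777) - 5570 = (-65/111 + 5777) - 5570 = 641182/111 - 5570 = 22912/111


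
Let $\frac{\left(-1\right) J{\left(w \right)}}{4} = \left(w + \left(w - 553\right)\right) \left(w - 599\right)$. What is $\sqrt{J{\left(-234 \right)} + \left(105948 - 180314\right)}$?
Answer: $i \sqrt{3476338} \approx 1864.5 i$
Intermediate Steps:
$J{\left(w \right)} = - 4 \left(-599 + w\right) \left(-553 + 2 w\right)$ ($J{\left(w \right)} = - 4 \left(w + \left(w - 553\right)\right) \left(w - 599\right) = - 4 \left(w + \left(-553 + w\right)\right) \left(-599 + w\right) = - 4 \left(-553 + 2 w\right) \left(-599 + w\right) = - 4 \left(-599 + w\right) \left(-553 + 2 w\right)$)
$\sqrt{J{\left(-234 \right)} + \left(105948 - 180314\right)} = \sqrt{\left(-1324988 - 8 \left(-234\right)^{2} + 7004 \left(-234\right)\right) + \left(105948 - 180314\right)} = \sqrt{\left(-1324988 - 438048 - 1638936\right) + \left(105948 - 180314\right)} = \sqrt{\left(-1324988 - 438048 - 1638936\right) - 74366} = \sqrt{-3401972 - 74366} = \sqrt{-3476338} = i \sqrt{3476338}$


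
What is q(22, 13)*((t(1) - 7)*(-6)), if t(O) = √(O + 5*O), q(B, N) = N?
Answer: 546 - 78*√6 ≈ 354.94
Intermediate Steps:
t(O) = √6*√O (t(O) = √(6*O) = √6*√O)
q(22, 13)*((t(1) - 7)*(-6)) = 13*((√6*√1 - 7)*(-6)) = 13*((√6*1 - 7)*(-6)) = 13*((√6 - 7)*(-6)) = 13*((-7 + √6)*(-6)) = 13*(42 - 6*√6) = 546 - 78*√6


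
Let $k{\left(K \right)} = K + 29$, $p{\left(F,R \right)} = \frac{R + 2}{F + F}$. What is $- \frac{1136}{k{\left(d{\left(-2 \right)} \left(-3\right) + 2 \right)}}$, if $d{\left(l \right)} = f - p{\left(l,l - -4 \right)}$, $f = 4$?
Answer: $-71$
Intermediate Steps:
$p{\left(F,R \right)} = \frac{2 + R}{2 F}$
$d{\left(l \right)} = 4 - \frac{6 + l}{2 l}$ ($d{\left(l \right)} = 4 - \frac{2 + \left(l - -4\right)}{2 l} = 4 - \frac{2 + \left(l + 4\right)}{2 l} = 4 - \frac{2 + \left(4 + l\right)}{2 l} = 4 - \frac{6 + l}{2 l}$)
$k{\left(K \right)} = 29 + K$
$- \frac{1136}{k{\left(d{\left(-2 \right)} \left(-3\right) + 2 \right)}} = - \frac{1136}{29 + \left(\left(\frac{7}{2} - \frac{3}{-2}\right) \left(-3\right) + 2\right)} = - \frac{1136}{29 + \left(\left(\frac{7}{2} - - \frac{3}{2}\right) \left(-3\right) + 2\right)} = - \frac{1136}{29 + \left(\left(\frac{7}{2} + \frac{3}{2}\right) \left(-3\right) + 2\right)} = - \frac{1136}{29 + \left(5 \left(-3\right) + 2\right)} = - \frac{1136}{29 + \left(-15 + 2\right)} = - \frac{1136}{29 - 13} = - \frac{1136}{16} = \left(-1136\right) \frac{1}{16} = -71$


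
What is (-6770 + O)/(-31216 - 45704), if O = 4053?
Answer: 2717/76920 ≈ 0.035322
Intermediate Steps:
(-6770 + O)/(-31216 - 45704) = (-6770 + 4053)/(-31216 - 45704) = -2717/(-76920) = -2717*(-1/76920) = 2717/76920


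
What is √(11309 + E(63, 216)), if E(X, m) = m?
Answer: 5*√461 ≈ 107.35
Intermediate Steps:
√(11309 + E(63, 216)) = √(11309 + 216) = √11525 = 5*√461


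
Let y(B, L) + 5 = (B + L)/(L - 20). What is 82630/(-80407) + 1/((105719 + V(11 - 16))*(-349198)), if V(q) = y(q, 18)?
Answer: -3050108596028957/2968051335767095 ≈ -1.0276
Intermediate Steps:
y(B, L) = -5 + (B + L)/(-20 + L) (y(B, L) = -5 + (B + L)/(L - 20) = -5 + (B + L)/(-20 + L))
V(q) = -14 - q/2 (V(q) = (100 + q - 4*18)/(-20 + 18) = (100 + q - 72)/(-2) = -(28 + q)/2 = -14 - q/2)
82630/(-80407) + 1/((105719 + V(11 - 16))*(-349198)) = 82630/(-80407) + 1/((105719 + (-14 - (11 - 16)/2))*(-349198)) = 82630*(-1/80407) - 1/349198/(105719 + (-14 - ½*(-5))) = -82630/80407 - 1/349198/(105719 + (-14 + 5/2)) = -82630/80407 - 1/349198/(105719 - 23/2) = -82630/80407 - 1/349198/(211415/2) = -82630/80407 + (2/211415)*(-1/349198) = -82630/80407 - 1/36912847585 = -3050108596028957/2968051335767095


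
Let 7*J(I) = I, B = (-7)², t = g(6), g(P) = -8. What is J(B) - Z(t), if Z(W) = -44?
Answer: 51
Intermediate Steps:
t = -8
B = 49
J(I) = I/7
J(B) - Z(t) = (⅐)*49 - 1*(-44) = 7 + 44 = 51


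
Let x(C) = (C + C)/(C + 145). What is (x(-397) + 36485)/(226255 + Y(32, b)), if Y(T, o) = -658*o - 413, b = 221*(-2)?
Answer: 4597507/65101428 ≈ 0.070621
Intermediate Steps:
x(C) = 2*C/(145 + C) (x(C) = (2*C)/(145 + C) = 2*C/(145 + C))
b = -442
Y(T, o) = -413 - 658*o
(x(-397) + 36485)/(226255 + Y(32, b)) = (2*(-397)/(145 - 397) + 36485)/(226255 + (-413 - 658*(-442))) = (2*(-397)/(-252) + 36485)/(226255 + (-413 + 290836)) = (2*(-397)*(-1/252) + 36485)/(226255 + 290423) = (397/126 + 36485)/516678 = (4597507/126)*(1/516678) = 4597507/65101428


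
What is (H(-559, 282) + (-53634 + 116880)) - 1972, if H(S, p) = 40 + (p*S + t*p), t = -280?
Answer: -175284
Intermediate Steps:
H(S, p) = 40 - 280*p + S*p (H(S, p) = 40 + (p*S - 280*p) = 40 + (S*p - 280*p) = 40 + (-280*p + S*p) = 40 - 280*p + S*p)
(H(-559, 282) + (-53634 + 116880)) - 1972 = ((40 - 280*282 - 559*282) + (-53634 + 116880)) - 1972 = ((40 - 78960 - 157638) + 63246) - 1972 = (-236558 + 63246) - 1972 = -173312 - 1972 = -175284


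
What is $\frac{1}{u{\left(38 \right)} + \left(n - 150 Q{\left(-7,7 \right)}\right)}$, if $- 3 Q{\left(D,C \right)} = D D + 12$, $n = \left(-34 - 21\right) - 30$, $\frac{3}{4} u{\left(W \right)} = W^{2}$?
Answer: $\frac{3}{14671} \approx 0.00020448$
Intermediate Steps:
$u{\left(W \right)} = \frac{4 W^{2}}{3}$
$n = -85$ ($n = -55 - 30 = -85$)
$Q{\left(D,C \right)} = -4 - \frac{D^{2}}{3}$ ($Q{\left(D,C \right)} = - \frac{D D + 12}{3} = - \frac{D^{2} + 12}{3} = - \frac{12 + D^{2}}{3} = -4 - \frac{D^{2}}{3}$)
$\frac{1}{u{\left(38 \right)} + \left(n - 150 Q{\left(-7,7 \right)}\right)} = \frac{1}{\frac{4 \cdot 38^{2}}{3} - \left(85 + 150 \left(-4 - \frac{\left(-7\right)^{2}}{3}\right)\right)} = \frac{1}{\frac{4}{3} \cdot 1444 - \left(85 + 150 \left(-4 - \frac{49}{3}\right)\right)} = \frac{1}{\frac{5776}{3} - \left(85 + 150 \left(-4 - \frac{49}{3}\right)\right)} = \frac{1}{\frac{5776}{3} - -2965} = \frac{1}{\frac{5776}{3} + \left(-85 + 3050\right)} = \frac{1}{\frac{5776}{3} + 2965} = \frac{1}{\frac{14671}{3}} = \frac{3}{14671}$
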